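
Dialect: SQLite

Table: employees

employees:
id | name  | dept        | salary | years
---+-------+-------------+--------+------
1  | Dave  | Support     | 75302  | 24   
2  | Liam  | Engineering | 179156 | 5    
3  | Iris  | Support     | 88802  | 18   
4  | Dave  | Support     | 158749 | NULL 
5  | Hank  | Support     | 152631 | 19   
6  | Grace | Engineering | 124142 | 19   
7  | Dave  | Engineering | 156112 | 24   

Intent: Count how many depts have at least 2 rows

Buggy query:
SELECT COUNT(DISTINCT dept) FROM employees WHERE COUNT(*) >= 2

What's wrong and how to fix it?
Bug: WHERE filters individual rows, not groups, so a group-level COUNT is invalid there

Fix: Group first with HAVING COUNT(*) >= 2, then COUNT the resulting groups

Corrected query:
SELECT COUNT(*) FROM (SELECT dept FROM employees GROUP BY dept HAVING COUNT(*) >= 2)

Result:
COUNT(*)
--------
2       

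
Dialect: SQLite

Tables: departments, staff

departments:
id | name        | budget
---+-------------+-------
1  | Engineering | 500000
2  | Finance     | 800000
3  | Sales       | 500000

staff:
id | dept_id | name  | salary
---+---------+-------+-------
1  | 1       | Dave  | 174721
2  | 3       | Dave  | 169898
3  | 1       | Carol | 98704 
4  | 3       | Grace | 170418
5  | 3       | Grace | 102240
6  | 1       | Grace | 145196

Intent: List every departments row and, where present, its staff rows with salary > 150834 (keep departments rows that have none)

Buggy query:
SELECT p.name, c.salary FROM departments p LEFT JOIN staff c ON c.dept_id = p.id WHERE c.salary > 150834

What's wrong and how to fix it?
Bug: A WHERE condition on the right-hand table after LEFT JOIN drops unmatched parents

Fix: Put 'c.salary > 150834' in the JOIN's ON clause instead of WHERE

Corrected query:
SELECT p.name, c.salary FROM departments p LEFT JOIN staff c ON c.dept_id = p.id AND c.salary > 150834

Result:
name        | salary
------------+-------
Engineering | 174721
Finance     | NULL  
Sales       | 169898
Sales       | 170418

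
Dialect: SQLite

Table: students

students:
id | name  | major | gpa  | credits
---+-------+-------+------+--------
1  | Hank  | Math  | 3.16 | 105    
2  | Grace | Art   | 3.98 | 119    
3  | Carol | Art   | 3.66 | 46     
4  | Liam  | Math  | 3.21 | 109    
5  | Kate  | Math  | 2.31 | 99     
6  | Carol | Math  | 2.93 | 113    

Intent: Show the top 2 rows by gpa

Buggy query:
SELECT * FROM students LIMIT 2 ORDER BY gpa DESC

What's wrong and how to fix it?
Bug: ORDER BY cannot follow LIMIT; LIMIT is the final clause

Fix: Sort with ORDER BY, then apply LIMIT

Corrected query:
SELECT * FROM students ORDER BY gpa DESC LIMIT 2

Result:
id | name  | major | gpa  | credits
---+-------+-------+------+--------
2  | Grace | Art   | 3.98 | 119    
3  | Carol | Art   | 3.66 | 46     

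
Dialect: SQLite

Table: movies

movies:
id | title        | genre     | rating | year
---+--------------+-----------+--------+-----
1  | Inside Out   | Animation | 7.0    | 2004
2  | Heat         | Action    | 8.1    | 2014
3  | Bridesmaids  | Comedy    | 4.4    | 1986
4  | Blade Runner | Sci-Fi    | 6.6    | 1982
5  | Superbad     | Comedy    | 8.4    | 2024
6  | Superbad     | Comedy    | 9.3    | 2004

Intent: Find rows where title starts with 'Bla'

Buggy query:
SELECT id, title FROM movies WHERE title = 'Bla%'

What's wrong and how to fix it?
Bug: '=' compares the literal string including the % character; pattern matching needs LIKE

Fix: Replace '=' with LIKE so 'Bla%' is treated as a pattern

Corrected query:
SELECT id, title FROM movies WHERE title LIKE 'Bla%'

Result:
id | title       
---+-------------
4  | Blade Runner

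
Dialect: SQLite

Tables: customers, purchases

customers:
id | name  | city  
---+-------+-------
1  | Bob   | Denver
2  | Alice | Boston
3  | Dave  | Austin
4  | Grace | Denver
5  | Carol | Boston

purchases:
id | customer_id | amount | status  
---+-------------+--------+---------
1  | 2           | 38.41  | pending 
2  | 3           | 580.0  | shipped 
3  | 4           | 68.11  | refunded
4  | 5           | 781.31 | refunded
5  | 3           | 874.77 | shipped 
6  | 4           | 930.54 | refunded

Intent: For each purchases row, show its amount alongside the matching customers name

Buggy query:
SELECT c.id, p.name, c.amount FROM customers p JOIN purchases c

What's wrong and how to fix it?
Bug: JOIN with no ON clause produces a cartesian product; every purchases row pairs with every customers row

Fix: Add ON c.customer_id = p.id to the JOIN

Corrected query:
SELECT c.id, p.name, c.amount FROM customers p JOIN purchases c ON c.customer_id = p.id

Result:
id | name  | amount
---+-------+-------
1  | Alice | 38.41 
2  | Dave  | 580   
3  | Grace | 68.11 
4  | Carol | 781.31
5  | Dave  | 874.77
6  | Grace | 930.54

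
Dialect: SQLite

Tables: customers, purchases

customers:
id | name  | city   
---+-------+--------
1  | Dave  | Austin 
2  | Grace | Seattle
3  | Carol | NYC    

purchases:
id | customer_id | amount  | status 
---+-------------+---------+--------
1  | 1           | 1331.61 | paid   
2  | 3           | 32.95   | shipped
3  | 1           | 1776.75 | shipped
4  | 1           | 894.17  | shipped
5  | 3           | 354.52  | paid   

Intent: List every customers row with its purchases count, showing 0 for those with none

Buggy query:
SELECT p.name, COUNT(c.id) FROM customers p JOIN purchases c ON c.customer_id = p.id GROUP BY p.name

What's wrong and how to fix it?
Bug: An inner join excludes parents with zero children

Fix: Use LEFT JOIN so parents without children still appear (COUNT(c.id) gives 0)

Corrected query:
SELECT p.name, COUNT(c.id) FROM customers p LEFT JOIN purchases c ON c.customer_id = p.id GROUP BY p.name

Result:
name  | COUNT(c.id)
------+------------
Carol | 2          
Dave  | 3          
Grace | 0          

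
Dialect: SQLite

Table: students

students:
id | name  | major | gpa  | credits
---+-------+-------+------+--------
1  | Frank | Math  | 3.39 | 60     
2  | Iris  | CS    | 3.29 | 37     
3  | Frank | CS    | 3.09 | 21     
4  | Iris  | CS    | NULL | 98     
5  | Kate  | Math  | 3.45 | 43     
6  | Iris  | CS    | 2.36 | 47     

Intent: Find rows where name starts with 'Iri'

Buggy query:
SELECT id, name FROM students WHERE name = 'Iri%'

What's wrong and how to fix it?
Bug: '=' compares the literal string including the % character; pattern matching needs LIKE

Fix: Replace '=' with LIKE so 'Iri%' is treated as a pattern

Corrected query:
SELECT id, name FROM students WHERE name LIKE 'Iri%'

Result:
id | name
---+-----
2  | Iris
4  | Iris
6  | Iris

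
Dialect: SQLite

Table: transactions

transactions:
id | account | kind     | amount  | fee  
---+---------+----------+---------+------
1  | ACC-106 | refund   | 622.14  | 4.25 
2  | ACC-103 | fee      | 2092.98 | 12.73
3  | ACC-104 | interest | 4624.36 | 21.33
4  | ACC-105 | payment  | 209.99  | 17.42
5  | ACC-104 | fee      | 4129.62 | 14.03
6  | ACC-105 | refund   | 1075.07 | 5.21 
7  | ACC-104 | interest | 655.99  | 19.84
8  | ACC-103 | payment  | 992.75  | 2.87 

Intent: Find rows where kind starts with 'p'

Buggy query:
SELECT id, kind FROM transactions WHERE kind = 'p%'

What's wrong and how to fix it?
Bug: '=' compares the literal string including the % character; pattern matching needs LIKE

Fix: Use LIKE for wildcard pattern matching

Corrected query:
SELECT id, kind FROM transactions WHERE kind LIKE 'p%'

Result:
id | kind   
---+--------
4  | payment
8  | payment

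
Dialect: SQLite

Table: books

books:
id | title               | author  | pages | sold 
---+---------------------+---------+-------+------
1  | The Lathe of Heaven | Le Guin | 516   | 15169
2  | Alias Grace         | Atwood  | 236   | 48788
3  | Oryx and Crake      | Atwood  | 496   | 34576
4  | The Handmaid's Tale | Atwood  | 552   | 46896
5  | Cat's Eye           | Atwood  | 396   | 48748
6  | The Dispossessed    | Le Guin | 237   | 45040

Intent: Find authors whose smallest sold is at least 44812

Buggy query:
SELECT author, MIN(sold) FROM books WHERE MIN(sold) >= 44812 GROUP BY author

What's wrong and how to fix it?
Bug: MIN() in WHERE is a misuse of aggregate

Fix: Use HAVING for the per-group MIN condition

Corrected query:
SELECT author, MIN(sold) FROM books GROUP BY author HAVING MIN(sold) >= 44812

Result:
(no rows)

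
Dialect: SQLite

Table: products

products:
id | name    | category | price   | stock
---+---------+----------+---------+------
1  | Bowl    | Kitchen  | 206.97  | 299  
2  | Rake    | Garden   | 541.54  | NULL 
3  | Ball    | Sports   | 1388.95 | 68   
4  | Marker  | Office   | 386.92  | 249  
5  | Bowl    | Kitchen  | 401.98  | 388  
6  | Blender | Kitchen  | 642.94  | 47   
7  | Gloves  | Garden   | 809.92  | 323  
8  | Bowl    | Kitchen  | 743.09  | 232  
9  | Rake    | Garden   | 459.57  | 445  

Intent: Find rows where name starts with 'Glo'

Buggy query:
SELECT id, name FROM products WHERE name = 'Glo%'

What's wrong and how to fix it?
Bug: Wildcards only work with LIKE; '=' treats '%' as a literal character

Fix: Use LIKE for wildcard pattern matching

Corrected query:
SELECT id, name FROM products WHERE name LIKE 'Glo%'

Result:
id | name  
---+-------
7  | Gloves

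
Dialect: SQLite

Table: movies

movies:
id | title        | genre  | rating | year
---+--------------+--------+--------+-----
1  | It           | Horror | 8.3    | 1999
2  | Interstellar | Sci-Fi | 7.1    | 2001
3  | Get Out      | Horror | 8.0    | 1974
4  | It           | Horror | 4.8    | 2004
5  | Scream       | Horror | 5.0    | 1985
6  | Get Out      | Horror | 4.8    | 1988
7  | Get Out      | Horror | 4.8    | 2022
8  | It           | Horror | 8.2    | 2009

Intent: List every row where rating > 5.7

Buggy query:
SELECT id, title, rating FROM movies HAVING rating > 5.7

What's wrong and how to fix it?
Bug: This is a non-aggregate query (no GROUP BY, no aggregates), so in SQLite the HAVING clause is invalid here; a row-level condition belongs in WHERE

Fix: Replace HAVING with WHERE since the condition applies to individual rows

Corrected query:
SELECT id, title, rating FROM movies WHERE rating > 5.7

Result:
id | title        | rating
---+--------------+-------
1  | It           | 8.3   
2  | Interstellar | 7.1   
3  | Get Out      | 8     
8  | It           | 8.2   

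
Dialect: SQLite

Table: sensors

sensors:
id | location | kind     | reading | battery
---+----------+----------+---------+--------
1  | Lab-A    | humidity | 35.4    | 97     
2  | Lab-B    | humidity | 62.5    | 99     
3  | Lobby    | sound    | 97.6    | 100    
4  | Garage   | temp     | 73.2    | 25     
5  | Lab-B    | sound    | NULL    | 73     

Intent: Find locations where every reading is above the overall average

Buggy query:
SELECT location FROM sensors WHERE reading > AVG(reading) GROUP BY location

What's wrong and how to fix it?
Bug: WHERE evaluates per row before aggregation, so AVG() is unavailable

Fix: Use a subquery for AVG and a HAVING MIN(...) filter so the condition holds for every row in the group

Corrected query:
SELECT location FROM sensors GROUP BY location HAVING MIN(reading) > (SELECT AVG(reading) FROM sensors)

Result:
location
--------
Garage  
Lobby   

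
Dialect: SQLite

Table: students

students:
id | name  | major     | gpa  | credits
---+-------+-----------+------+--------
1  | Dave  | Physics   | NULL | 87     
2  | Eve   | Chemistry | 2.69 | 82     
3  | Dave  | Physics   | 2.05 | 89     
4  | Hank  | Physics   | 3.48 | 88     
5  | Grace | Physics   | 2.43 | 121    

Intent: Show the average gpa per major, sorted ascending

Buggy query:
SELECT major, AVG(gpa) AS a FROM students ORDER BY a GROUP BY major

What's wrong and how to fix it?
Bug: GROUP BY must precede ORDER BY

Fix: Move ORDER BY to the end, after GROUP BY

Corrected query:
SELECT major, AVG(gpa) AS a FROM students GROUP BY major ORDER BY a

Result:
major     | a       
----------+---------
Physics   | 2.653333
Chemistry | 2.69    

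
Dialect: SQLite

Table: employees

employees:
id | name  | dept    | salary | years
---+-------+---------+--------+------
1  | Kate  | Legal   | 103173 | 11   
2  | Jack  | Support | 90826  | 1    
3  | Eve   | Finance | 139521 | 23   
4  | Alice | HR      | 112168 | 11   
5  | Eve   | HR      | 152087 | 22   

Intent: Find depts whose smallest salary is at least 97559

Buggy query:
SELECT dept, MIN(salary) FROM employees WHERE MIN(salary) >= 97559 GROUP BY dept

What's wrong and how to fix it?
Bug: MIN() in WHERE is a misuse of aggregate

Fix: Replace WHERE with HAVING after the GROUP BY

Corrected query:
SELECT dept, MIN(salary) FROM employees GROUP BY dept HAVING MIN(salary) >= 97559

Result:
dept    | MIN(salary)
--------+------------
Finance | 139521     
HR      | 112168     
Legal   | 103173     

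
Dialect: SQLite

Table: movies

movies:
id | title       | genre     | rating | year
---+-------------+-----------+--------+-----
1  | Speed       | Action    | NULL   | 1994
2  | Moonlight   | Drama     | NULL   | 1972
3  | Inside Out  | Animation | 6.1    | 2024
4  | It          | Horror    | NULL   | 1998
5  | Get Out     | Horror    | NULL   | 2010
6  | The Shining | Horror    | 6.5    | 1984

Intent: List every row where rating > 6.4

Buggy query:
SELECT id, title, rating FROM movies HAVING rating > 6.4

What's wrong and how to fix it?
Bug: This is a non-aggregate query (no GROUP BY, no aggregates), so in SQLite the HAVING clause is invalid here; a row-level condition belongs in WHERE

Fix: Replace HAVING with WHERE since the condition applies to individual rows

Corrected query:
SELECT id, title, rating FROM movies WHERE rating > 6.4

Result:
id | title       | rating
---+-------------+-------
6  | The Shining | 6.5   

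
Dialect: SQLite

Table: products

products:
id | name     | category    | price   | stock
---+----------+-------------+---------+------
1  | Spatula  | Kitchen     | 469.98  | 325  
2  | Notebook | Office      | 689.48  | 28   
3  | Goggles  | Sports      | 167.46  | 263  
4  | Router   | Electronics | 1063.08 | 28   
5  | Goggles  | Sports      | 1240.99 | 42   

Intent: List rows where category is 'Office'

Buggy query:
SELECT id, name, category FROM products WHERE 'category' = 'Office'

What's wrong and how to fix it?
Bug: Single quotes denote string literals in SQL; the column name is being compared as a constant string

Fix: Remove the quotes around the column name (or use double quotes for an identifier)

Corrected query:
SELECT id, name, category FROM products WHERE category = 'Office'

Result:
id | name     | category
---+----------+---------
2  | Notebook | Office  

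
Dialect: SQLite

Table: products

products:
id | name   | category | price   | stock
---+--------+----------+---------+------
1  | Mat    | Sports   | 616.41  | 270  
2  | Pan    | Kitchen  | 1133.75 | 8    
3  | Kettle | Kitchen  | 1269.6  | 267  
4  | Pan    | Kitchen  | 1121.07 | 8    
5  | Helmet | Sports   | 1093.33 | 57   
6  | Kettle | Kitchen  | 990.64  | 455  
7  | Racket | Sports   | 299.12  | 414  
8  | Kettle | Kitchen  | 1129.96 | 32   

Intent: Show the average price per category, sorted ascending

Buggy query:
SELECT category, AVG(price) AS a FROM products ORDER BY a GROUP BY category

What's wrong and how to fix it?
Bug: GROUP BY must precede ORDER BY

Fix: Reorder: SELECT … FROM … GROUP BY … ORDER BY …

Corrected query:
SELECT category, AVG(price) AS a FROM products GROUP BY category ORDER BY a

Result:
category | a       
---------+---------
Sports   | 669.62  
Kitchen  | 1129.004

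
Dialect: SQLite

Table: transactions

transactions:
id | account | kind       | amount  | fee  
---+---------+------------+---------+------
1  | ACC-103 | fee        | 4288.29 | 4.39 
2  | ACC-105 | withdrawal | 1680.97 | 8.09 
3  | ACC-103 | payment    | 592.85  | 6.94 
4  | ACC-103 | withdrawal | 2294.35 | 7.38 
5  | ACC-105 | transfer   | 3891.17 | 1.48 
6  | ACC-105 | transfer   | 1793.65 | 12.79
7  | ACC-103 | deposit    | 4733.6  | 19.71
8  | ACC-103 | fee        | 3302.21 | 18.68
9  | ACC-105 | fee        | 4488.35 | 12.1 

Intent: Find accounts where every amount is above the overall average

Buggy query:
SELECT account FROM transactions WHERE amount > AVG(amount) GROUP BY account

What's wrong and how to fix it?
Bug: AVG() is an aggregate; it can't sit directly in WHERE

Fix: Compute the overall average in a scalar subquery and compare each group's MIN against it in HAVING

Corrected query:
SELECT account FROM transactions GROUP BY account HAVING MIN(amount) > (SELECT AVG(amount) FROM transactions)

Result:
(no rows)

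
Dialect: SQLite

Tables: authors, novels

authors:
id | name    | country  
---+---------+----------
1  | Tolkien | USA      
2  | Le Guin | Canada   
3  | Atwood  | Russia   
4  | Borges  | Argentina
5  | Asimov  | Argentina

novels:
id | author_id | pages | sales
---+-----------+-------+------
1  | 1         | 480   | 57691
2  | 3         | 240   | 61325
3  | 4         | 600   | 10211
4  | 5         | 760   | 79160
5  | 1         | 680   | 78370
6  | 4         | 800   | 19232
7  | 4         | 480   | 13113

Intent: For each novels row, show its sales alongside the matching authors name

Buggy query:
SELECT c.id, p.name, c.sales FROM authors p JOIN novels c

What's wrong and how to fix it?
Bug: Missing join condition: each novels row is matched to all authors rows instead of just its own

Fix: Specify the join condition linking the foreign key to the parent id

Corrected query:
SELECT c.id, p.name, c.sales FROM authors p JOIN novels c ON c.author_id = p.id

Result:
id | name    | sales
---+---------+------
1  | Tolkien | 57691
2  | Atwood  | 61325
3  | Borges  | 10211
4  | Asimov  | 79160
5  | Tolkien | 78370
6  | Borges  | 19232
7  | Borges  | 13113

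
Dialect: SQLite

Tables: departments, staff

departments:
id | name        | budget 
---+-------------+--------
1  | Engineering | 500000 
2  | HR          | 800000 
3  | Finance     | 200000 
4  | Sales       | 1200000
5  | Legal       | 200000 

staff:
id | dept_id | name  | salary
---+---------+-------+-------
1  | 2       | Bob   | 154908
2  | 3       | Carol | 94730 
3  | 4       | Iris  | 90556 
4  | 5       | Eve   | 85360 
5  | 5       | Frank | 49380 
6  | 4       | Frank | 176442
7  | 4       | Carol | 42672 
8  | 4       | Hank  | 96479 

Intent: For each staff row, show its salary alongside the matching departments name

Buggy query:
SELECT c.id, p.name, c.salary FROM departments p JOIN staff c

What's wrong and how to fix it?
Bug: JOIN with no ON clause produces a cartesian product; every staff row pairs with every departments row

Fix: Add ON c.dept_id = p.id to the JOIN

Corrected query:
SELECT c.id, p.name, c.salary FROM departments p JOIN staff c ON c.dept_id = p.id

Result:
id | name    | salary
---+---------+-------
1  | HR      | 154908
2  | Finance | 94730 
3  | Sales   | 90556 
4  | Legal   | 85360 
5  | Legal   | 49380 
6  | Sales   | 176442
7  | Sales   | 42672 
8  | Sales   | 96479 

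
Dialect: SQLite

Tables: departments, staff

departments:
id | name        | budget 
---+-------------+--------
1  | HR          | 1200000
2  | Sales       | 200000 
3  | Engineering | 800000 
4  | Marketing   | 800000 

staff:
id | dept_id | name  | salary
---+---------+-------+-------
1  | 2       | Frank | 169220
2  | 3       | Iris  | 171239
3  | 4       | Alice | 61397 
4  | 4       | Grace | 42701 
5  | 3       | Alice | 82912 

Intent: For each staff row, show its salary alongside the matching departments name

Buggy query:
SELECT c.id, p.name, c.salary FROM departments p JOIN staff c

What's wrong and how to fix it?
Bug: Missing join condition: each staff row is matched to all departments rows instead of just its own

Fix: Specify the join condition linking the foreign key to the parent id

Corrected query:
SELECT c.id, p.name, c.salary FROM departments p JOIN staff c ON c.dept_id = p.id

Result:
id | name        | salary
---+-------------+-------
1  | Sales       | 169220
2  | Engineering | 171239
3  | Marketing   | 61397 
4  | Marketing   | 42701 
5  | Engineering | 82912 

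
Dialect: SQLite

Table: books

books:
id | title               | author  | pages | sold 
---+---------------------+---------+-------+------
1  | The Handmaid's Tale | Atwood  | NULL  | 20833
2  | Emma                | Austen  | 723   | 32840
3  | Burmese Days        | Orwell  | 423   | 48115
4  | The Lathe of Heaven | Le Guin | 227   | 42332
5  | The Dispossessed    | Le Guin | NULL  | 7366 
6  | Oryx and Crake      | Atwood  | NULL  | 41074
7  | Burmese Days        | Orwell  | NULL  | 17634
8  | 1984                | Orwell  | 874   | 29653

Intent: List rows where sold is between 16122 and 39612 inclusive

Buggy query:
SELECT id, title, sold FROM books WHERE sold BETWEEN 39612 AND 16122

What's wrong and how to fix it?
Bug: BETWEEN expects the lower bound first; with 39612 AND 16122 the range is empty

Fix: Write BETWEEN 16122 AND 39612

Corrected query:
SELECT id, title, sold FROM books WHERE sold BETWEEN 16122 AND 39612

Result:
id | title               | sold 
---+---------------------+------
1  | The Handmaid's Tale | 20833
2  | Emma                | 32840
7  | Burmese Days        | 17634
8  | 1984                | 29653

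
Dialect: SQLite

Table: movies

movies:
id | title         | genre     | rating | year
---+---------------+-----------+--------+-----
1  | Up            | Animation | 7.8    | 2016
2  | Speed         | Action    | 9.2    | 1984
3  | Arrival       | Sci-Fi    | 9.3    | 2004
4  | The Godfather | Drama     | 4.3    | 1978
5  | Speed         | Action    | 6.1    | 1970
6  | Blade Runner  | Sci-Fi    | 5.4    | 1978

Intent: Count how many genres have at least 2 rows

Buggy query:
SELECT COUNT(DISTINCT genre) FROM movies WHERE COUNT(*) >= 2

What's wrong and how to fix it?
Bug: COUNT(*) cannot appear in WHERE; the per-group count doesn't exist yet

Fix: Group first with HAVING COUNT(*) >= 2, then COUNT the resulting groups

Corrected query:
SELECT COUNT(*) FROM (SELECT genre FROM movies GROUP BY genre HAVING COUNT(*) >= 2)

Result:
COUNT(*)
--------
2       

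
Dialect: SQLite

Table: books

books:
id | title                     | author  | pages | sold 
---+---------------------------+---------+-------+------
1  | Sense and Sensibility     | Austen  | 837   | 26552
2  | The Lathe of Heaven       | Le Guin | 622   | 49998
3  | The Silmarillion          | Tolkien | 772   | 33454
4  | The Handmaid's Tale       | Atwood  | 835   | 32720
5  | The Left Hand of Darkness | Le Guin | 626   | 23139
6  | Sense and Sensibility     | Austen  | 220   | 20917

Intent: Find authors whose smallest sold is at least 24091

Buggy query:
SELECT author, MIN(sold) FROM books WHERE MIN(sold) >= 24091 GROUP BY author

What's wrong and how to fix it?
Bug: MIN() in WHERE is a misuse of aggregate

Fix: Replace WHERE with HAVING after the GROUP BY

Corrected query:
SELECT author, MIN(sold) FROM books GROUP BY author HAVING MIN(sold) >= 24091

Result:
author  | MIN(sold)
--------+----------
Atwood  | 32720    
Tolkien | 33454    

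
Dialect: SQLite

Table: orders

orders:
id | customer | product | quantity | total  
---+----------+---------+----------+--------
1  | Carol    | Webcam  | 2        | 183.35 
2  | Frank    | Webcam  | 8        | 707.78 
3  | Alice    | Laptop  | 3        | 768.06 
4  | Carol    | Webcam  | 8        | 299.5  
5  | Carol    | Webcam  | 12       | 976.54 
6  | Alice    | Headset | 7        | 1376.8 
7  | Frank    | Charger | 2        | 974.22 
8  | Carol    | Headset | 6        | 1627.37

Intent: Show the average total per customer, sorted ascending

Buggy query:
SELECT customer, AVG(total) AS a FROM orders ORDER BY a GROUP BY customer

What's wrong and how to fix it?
Bug: GROUP BY must precede ORDER BY

Fix: Move ORDER BY to the end, after GROUP BY

Corrected query:
SELECT customer, AVG(total) AS a FROM orders GROUP BY customer ORDER BY a

Result:
customer | a      
---------+--------
Carol    | 771.69 
Frank    | 841    
Alice    | 1072.43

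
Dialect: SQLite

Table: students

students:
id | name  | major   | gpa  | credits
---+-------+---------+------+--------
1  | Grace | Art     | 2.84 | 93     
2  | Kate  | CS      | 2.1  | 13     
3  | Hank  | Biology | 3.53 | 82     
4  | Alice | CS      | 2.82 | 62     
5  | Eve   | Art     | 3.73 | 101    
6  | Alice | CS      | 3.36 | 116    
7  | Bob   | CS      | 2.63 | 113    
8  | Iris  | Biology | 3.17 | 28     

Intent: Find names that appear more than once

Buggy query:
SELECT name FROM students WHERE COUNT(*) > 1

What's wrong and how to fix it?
Bug: WHERE can't reference COUNT(*); aggregates are computed after WHERE

Fix: GROUP BY name, then filter groups with HAVING COUNT(*) > 1

Corrected query:
SELECT name FROM students GROUP BY name HAVING COUNT(*) > 1

Result:
name 
-----
Alice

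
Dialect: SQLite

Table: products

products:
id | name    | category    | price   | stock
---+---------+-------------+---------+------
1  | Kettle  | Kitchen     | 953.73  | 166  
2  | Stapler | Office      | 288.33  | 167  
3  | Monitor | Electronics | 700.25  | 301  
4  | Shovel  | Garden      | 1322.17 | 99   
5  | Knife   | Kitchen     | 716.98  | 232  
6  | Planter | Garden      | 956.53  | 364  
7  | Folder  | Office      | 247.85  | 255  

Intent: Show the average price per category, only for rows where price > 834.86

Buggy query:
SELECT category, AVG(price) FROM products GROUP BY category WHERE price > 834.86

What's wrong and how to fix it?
Bug: Row-level WHERE must come before GROUP BY in the clause order

Fix: Place WHERE between FROM and GROUP BY

Corrected query:
SELECT category, AVG(price) FROM products WHERE price > 834.86 GROUP BY category

Result:
category | AVG(price)
---------+-----------
Garden   | 1139.35   
Kitchen  | 953.73    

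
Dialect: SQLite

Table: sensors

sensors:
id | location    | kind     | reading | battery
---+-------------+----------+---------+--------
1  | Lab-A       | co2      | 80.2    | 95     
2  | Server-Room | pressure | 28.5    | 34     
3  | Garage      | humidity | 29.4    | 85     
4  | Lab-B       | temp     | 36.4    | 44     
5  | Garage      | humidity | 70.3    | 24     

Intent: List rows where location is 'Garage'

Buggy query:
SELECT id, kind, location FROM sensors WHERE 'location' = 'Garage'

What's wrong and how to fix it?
Bug: Single quotes denote string literals in SQL; the column name is being compared as a constant string

Fix: Reference the column as location without single quotes

Corrected query:
SELECT id, kind, location FROM sensors WHERE location = 'Garage'

Result:
id | kind     | location
---+----------+---------
3  | humidity | Garage  
5  | humidity | Garage  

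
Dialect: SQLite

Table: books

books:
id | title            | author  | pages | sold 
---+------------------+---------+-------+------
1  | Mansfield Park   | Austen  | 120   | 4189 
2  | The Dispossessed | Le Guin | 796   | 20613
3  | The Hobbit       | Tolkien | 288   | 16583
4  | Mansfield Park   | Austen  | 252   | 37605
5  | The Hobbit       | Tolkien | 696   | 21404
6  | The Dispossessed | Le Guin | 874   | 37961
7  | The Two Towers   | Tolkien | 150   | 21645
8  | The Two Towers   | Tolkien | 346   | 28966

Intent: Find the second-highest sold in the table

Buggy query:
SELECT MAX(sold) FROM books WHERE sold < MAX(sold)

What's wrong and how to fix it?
Bug: The inner MAX is an aggregate inside WHERE, which is not allowed

Fix: Put the inner MAX in a scalar subquery

Corrected query:
SELECT MAX(sold) FROM books WHERE sold < (SELECT MAX(sold) FROM books)

Result:
MAX(sold)
---------
37605    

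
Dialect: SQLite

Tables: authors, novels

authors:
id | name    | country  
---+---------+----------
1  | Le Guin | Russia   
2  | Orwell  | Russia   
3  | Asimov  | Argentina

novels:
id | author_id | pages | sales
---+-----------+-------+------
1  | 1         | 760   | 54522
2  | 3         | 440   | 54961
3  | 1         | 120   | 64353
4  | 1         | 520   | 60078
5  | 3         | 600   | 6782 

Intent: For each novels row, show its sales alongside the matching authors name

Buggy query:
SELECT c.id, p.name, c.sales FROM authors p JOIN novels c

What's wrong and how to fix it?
Bug: JOIN with no ON clause produces a cartesian product; every novels row pairs with every authors row

Fix: Add ON c.author_id = p.id to the JOIN

Corrected query:
SELECT c.id, p.name, c.sales FROM authors p JOIN novels c ON c.author_id = p.id

Result:
id | name    | sales
---+---------+------
1  | Le Guin | 54522
2  | Asimov  | 54961
3  | Le Guin | 64353
4  | Le Guin | 60078
5  | Asimov  | 6782 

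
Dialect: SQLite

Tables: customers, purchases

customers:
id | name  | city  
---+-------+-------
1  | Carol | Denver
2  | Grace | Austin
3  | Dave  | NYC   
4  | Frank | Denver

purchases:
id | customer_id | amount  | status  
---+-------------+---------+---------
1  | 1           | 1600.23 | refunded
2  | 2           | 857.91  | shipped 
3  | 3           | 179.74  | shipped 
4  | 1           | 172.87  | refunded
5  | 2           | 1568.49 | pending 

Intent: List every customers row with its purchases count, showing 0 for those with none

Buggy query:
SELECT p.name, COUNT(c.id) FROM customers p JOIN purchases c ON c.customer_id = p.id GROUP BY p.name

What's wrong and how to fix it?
Bug: INNER JOIN drops customers rows that have no matching purchases rows

Fix: Switch to LEFT JOIN to retain unmatched parent rows

Corrected query:
SELECT p.name, COUNT(c.id) FROM customers p LEFT JOIN purchases c ON c.customer_id = p.id GROUP BY p.name

Result:
name  | COUNT(c.id)
------+------------
Carol | 2          
Dave  | 1          
Frank | 0          
Grace | 2          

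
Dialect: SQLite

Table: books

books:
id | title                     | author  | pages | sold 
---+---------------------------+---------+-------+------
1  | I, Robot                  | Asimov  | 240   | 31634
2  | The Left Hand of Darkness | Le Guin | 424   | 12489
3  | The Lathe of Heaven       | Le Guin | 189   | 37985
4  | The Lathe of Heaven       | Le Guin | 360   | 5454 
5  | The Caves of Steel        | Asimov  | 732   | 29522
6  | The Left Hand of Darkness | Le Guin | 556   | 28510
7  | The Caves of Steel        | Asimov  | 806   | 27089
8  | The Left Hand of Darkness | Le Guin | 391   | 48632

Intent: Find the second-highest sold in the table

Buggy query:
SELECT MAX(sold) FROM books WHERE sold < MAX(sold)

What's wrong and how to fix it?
Bug: MAX(sold) on the right of the comparison is an aggregate-in-WHERE error

Fix: Put the inner MAX in a scalar subquery

Corrected query:
SELECT MAX(sold) FROM books WHERE sold < (SELECT MAX(sold) FROM books)

Result:
MAX(sold)
---------
37985    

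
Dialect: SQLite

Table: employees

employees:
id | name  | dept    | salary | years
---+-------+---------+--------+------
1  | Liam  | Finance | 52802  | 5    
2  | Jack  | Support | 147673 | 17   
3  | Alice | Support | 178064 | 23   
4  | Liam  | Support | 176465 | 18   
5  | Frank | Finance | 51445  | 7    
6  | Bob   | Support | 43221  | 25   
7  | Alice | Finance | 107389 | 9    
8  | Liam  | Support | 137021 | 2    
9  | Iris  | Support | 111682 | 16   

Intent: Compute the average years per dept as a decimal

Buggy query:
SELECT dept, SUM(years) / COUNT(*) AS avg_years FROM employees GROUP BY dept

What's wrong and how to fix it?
Bug: Both operands are integers, so '/' performs integer division and truncates

Fix: Cast one side to REAL so the division keeps the fractional part

Corrected query:
SELECT dept, SUM(years) * 1.0 / COUNT(*) AS avg_years FROM employees GROUP BY dept

Result:
dept    | avg_years
--------+----------
Finance | 7        
Support | 16.833333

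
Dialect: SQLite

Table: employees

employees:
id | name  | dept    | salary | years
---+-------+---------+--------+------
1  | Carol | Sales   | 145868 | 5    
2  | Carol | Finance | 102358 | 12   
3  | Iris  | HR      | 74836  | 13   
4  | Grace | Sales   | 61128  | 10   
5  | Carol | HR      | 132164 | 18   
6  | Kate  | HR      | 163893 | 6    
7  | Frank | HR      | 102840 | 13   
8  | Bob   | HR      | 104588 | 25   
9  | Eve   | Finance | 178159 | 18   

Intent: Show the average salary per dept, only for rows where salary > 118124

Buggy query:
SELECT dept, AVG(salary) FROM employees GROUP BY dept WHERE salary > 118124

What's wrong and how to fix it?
Bug: WHERE cannot follow GROUP BY

Fix: Place WHERE between FROM and GROUP BY

Corrected query:
SELECT dept, AVG(salary) FROM employees WHERE salary > 118124 GROUP BY dept

Result:
dept    | AVG(salary)
--------+------------
Finance | 178159     
HR      | 148028.5   
Sales   | 145868     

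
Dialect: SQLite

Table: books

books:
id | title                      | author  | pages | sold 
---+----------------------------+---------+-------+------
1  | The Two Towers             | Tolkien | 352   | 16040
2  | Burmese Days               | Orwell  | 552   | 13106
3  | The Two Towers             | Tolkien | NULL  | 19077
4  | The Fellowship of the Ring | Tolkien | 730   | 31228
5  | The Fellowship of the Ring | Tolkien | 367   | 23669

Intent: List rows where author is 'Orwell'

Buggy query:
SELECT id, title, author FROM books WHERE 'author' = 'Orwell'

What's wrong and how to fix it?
Bug: Single quotes denote string literals in SQL; the column name is being compared as a constant string

Fix: Reference the column as author without single quotes

Corrected query:
SELECT id, title, author FROM books WHERE author = 'Orwell'

Result:
id | title        | author
---+--------------+-------
2  | Burmese Days | Orwell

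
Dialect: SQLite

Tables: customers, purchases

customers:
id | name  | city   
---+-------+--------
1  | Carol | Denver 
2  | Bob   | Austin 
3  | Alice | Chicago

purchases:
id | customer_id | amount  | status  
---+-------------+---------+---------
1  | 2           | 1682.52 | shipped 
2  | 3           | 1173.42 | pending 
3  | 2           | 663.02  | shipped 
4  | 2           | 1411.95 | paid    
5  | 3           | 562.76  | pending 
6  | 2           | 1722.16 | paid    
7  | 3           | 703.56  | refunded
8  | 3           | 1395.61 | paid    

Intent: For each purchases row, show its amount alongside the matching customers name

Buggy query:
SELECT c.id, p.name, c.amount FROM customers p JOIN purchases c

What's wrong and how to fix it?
Bug: Missing join condition: each purchases row is matched to all customers rows instead of just its own

Fix: Add ON c.customer_id = p.id to the JOIN

Corrected query:
SELECT c.id, p.name, c.amount FROM customers p JOIN purchases c ON c.customer_id = p.id

Result:
id | name  | amount 
---+-------+--------
1  | Bob   | 1682.52
2  | Alice | 1173.42
3  | Bob   | 663.02 
4  | Bob   | 1411.95
5  | Alice | 562.76 
6  | Bob   | 1722.16
7  | Alice | 703.56 
8  | Alice | 1395.61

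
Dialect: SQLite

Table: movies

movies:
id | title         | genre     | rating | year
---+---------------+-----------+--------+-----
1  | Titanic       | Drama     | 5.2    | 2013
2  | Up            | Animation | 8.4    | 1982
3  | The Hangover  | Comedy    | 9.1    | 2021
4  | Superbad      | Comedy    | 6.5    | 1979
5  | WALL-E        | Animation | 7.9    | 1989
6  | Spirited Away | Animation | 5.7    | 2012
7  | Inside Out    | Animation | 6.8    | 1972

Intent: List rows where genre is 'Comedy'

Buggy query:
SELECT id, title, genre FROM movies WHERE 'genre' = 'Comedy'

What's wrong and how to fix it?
Bug: Single quotes denote string literals in SQL; the column name is being compared as a constant string

Fix: Reference the column as genre without single quotes

Corrected query:
SELECT id, title, genre FROM movies WHERE genre = 'Comedy'

Result:
id | title        | genre 
---+--------------+-------
3  | The Hangover | Comedy
4  | Superbad     | Comedy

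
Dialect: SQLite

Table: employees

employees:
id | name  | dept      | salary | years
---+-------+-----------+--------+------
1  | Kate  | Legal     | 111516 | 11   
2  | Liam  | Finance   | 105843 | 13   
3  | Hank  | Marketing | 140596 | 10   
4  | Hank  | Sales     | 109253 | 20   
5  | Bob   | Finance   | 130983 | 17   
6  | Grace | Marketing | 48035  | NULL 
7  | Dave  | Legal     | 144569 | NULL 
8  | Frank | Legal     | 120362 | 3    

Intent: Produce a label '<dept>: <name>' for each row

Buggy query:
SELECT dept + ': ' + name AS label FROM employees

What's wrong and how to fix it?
Bug: SQLite uses || for string concatenation; + coerces text to numbers (yielding 0)

Fix: Replace + with || to concatenate text

Corrected query:
SELECT dept || ': ' || name AS label FROM employees

Result:
label           
----------------
Legal: Kate     
Finance: Liam   
Marketing: Hank 
Sales: Hank     
Finance: Bob    
Marketing: Grace
Legal: Dave     
Legal: Frank    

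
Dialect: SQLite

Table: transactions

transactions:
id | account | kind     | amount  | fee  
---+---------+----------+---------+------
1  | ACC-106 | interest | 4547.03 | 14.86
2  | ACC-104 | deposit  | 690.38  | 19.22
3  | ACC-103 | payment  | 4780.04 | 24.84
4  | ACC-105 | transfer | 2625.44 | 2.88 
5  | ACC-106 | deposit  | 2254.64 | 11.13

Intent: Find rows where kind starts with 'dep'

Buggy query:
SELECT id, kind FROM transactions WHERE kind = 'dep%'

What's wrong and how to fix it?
Bug: Wildcards only work with LIKE; '=' treats '%' as a literal character

Fix: Use LIKE for wildcard pattern matching

Corrected query:
SELECT id, kind FROM transactions WHERE kind LIKE 'dep%'

Result:
id | kind   
---+--------
2  | deposit
5  | deposit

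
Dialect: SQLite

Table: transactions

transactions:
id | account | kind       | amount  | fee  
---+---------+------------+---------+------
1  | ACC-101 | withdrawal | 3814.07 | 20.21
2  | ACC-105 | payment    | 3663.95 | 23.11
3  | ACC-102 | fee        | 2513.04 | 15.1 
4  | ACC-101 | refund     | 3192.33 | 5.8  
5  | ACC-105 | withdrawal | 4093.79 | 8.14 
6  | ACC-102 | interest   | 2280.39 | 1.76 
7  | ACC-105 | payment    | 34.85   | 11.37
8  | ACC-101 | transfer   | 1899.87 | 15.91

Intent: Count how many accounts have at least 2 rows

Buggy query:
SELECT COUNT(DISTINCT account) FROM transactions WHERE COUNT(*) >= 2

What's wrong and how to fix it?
Bug: COUNT(*) cannot appear in WHERE; the per-group count doesn't exist yet

Fix: Use a subquery that GROUPs and filters with HAVING, then count its rows

Corrected query:
SELECT COUNT(*) FROM (SELECT account FROM transactions GROUP BY account HAVING COUNT(*) >= 2)

Result:
COUNT(*)
--------
3       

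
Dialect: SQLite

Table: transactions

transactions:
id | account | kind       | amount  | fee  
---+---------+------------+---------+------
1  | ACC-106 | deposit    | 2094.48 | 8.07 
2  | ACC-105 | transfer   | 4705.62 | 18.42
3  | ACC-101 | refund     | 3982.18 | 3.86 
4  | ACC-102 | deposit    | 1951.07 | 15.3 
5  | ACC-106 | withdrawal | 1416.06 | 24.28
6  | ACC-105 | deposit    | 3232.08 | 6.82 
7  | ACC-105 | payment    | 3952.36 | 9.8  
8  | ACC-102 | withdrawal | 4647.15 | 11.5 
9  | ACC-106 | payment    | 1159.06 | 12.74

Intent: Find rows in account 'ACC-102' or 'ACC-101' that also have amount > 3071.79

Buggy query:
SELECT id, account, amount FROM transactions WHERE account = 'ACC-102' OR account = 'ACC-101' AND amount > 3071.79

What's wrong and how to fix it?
Bug: Without parentheses, AND is evaluated before OR, so the amount filter only applies to the 'ACC-101' branch

Fix: Add parentheses around the OR so the AND applies to both alternatives

Corrected query:
SELECT id, account, amount FROM transactions WHERE (account = 'ACC-102' OR account = 'ACC-101') AND amount > 3071.79

Result:
id | account | amount 
---+---------+--------
3  | ACC-101 | 3982.18
8  | ACC-102 | 4647.15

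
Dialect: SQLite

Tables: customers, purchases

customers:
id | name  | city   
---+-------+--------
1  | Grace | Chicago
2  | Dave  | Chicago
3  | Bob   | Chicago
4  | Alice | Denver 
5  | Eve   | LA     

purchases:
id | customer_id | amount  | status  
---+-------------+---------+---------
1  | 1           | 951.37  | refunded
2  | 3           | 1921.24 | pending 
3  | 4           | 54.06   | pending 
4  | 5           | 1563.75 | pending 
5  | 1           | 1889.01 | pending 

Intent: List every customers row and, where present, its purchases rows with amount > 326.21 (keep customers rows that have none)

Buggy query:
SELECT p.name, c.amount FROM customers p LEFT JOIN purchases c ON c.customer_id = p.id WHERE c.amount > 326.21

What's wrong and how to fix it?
Bug: Filtering c.amount in WHERE discards the NULL rows produced by LEFT JOIN, turning it into an inner join

Fix: Move the right-table condition into the ON clause so unmatched parents are kept

Corrected query:
SELECT p.name, c.amount FROM customers p LEFT JOIN purchases c ON c.customer_id = p.id AND c.amount > 326.21

Result:
name  | amount 
------+--------
Grace | 951.37 
Grace | 1889.01
Dave  | NULL   
Bob   | 1921.24
Alice | NULL   
Eve   | 1563.75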